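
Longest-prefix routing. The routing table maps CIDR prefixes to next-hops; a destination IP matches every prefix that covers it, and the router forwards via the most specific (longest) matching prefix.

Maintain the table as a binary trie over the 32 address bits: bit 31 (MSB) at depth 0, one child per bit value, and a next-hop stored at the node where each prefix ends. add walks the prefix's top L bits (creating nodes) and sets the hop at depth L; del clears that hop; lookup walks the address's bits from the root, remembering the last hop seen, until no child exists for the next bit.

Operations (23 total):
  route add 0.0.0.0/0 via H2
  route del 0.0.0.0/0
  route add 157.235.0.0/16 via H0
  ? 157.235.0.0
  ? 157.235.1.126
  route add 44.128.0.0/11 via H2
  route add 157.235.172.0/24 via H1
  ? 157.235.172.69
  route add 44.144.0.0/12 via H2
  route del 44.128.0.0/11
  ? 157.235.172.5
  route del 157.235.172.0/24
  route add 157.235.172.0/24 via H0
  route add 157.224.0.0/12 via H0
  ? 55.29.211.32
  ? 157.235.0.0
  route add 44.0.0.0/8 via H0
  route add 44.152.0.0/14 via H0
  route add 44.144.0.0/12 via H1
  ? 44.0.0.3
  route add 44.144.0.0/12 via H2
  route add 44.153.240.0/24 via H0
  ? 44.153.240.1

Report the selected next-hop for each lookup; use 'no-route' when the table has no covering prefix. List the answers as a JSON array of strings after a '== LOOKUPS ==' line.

Process each operation:
  + 0.0.0.0/0 (H2) depth=0
  - 0.0.0.0/0 clear@0
  + 157.235.0.0/16 (H0) depth=16
  lookup 157.235.0.0: bits 1001110111101011 walk d0:-→d1:-→d2:-→d3:-→d4:-→d5:-→d6:-→d7:-→d8:-→d9:-→d10:-→d11:-→d12:-→d13:-→d14:-→d15:-→d16:H0 -> H0
  lookup 157.235.1.126: bits 1001110111101011 walk d0:-→d1:-→d2:-→d3:-→d4:-→d5:-→d6:-→d7:-→d8:-→d9:-→d10:-→d11:-→d12:-→d13:-→d14:-→d15:-→d16:H0 -> H0
  + 44.128.0.0/11 (H2) depth=11
  + 157.235.172.0/24 (H1) depth=24
  lookup 157.235.172.69: bits 100111011110101110101100 walk d0:-→d1:-→d2:-→d3:-→d4:-→d5:-→d6:-→d7:-→d8:-→d9:-→d10:-→d11:-→d12:-→d13:-→d14:-→d15:-→d16:H0→d17:-→d18:-→d19:-→d20:-→d21:-→d22:-→d23:-→d24:H1 -> H1
  + 44.144.0.0/12 (H2) depth=12
  - 44.128.0.0/11 clear@11
  lookup 157.235.172.5: bits 100111011110101110101100 walk d0:-→d1:-→d2:-→d3:-→d4:-→d5:-→d6:-→d7:-→d8:-→d9:-→d10:-→d11:-→d12:-→d13:-→d14:-→d15:-→d16:H0→d17:-→d18:-→d19:-→d20:-→d21:-→d22:-→d23:-→d24:H1 -> H1
  - 157.235.172.0/24 clear@24
  + 157.235.172.0/24 (H0) depth=24
  + 157.224.0.0/12 (H0) depth=12
  lookup 55.29.211.32: bits 001 walk d0:-→d1:-→d2:-→d3:- -> no-route
  lookup 157.235.0.0: bits 1001110111101011 walk d0:-→d1:-→d2:-→d3:-→d4:-→d5:-→d6:-→d7:-→d8:-→d9:-→d10:-→d11:-→d12:H0→d13:-→d14:-→d15:-→d16:H0 -> H0
  + 44.0.0.0/8 (H0) depth=8
  + 44.152.0.0/14 (H0) depth=14
  + 44.144.0.0/12 (H1) depth=12
  lookup 44.0.0.3: bits 00101100 walk d0:-→d1:-→d2:-→d3:-→d4:-→d5:-→d6:-→d7:-→d8:H0 -> H0
  + 44.144.0.0/12 (H2) depth=12
  + 44.153.240.0/24 (H0) depth=24
  lookup 44.153.240.1: bits 001011001001100111110000 walk d0:-→d1:-→d2:-→d3:-→d4:-→d5:-→d6:-→d7:-→d8:H0→d9:-→d10:-→d11:-→d12:H2→d13:-→d14:H0→d15:-→d16:-→d17:-→d18:-→d19:-→d20:-→d21:-→d22:-→d23:-→d24:H0 -> H0

== LOOKUPS ==
["H0","H0","H1","H1","no-route","H0","H0","H0"]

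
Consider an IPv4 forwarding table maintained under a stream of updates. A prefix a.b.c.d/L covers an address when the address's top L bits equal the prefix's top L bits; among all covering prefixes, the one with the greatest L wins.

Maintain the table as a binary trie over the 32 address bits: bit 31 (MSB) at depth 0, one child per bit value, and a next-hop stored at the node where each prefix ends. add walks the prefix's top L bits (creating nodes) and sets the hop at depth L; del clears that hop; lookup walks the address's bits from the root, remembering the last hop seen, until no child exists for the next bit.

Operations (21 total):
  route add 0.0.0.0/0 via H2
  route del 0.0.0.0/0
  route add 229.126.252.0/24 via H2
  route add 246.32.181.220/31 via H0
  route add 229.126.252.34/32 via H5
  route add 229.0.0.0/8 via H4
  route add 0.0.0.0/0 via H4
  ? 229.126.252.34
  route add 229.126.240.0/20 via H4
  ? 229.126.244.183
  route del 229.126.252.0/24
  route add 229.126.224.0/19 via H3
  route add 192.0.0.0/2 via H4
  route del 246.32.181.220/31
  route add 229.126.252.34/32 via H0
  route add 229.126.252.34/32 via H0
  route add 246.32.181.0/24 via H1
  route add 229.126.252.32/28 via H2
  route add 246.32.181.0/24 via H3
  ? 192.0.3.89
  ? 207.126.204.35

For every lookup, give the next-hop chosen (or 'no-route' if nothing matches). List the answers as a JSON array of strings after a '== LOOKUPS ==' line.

Apply in order:
  add 0.0.0.0/0 -> H2 at depth 0
  - 0.0.0.0/0 clear@0
  add 229.126.252.0/24 -> H2 at depth 24
  add 246.32.181.220/31 -> H0 at depth 31
  add 229.126.252.34/32 -> H5 at depth 32
  add 229.0.0.0/8 -> H4 at depth 8
  add 0.0.0.0/0 -> H4 at depth 0
  Q 229.126.252.34: descend 11100101011111101111110000100010 ; hops seen [H4,H4,H2,H5] ; pick H5
  add 229.126.240.0/20 -> H4 at depth 20
  Q 229.126.244.183: descend 11100101011111101111 ; hops seen [H4,H4,H4] ; pick H4
  - 229.126.252.0/24 clear@24
  add 229.126.224.0/19 -> H3 at depth 19
  add 192.0.0.0/2 -> H4 at depth 2
  - 246.32.181.220/31 clear@31
  add 229.126.252.34/32 -> H0 at depth 32
  add 229.126.252.34/32 -> H0 at depth 32
  add 246.32.181.0/24 -> H1 at depth 24
  add 229.126.252.32/28 -> H2 at depth 28
  add 246.32.181.0/24 -> H3 at depth 24
  Q 192.0.3.89: descend 11 ; hops seen [H4,H4] ; pick H4
  Q 207.126.204.35: descend 11 ; hops seen [H4,H4] ; pick H4

== LOOKUPS ==
["H5","H4","H4","H4"]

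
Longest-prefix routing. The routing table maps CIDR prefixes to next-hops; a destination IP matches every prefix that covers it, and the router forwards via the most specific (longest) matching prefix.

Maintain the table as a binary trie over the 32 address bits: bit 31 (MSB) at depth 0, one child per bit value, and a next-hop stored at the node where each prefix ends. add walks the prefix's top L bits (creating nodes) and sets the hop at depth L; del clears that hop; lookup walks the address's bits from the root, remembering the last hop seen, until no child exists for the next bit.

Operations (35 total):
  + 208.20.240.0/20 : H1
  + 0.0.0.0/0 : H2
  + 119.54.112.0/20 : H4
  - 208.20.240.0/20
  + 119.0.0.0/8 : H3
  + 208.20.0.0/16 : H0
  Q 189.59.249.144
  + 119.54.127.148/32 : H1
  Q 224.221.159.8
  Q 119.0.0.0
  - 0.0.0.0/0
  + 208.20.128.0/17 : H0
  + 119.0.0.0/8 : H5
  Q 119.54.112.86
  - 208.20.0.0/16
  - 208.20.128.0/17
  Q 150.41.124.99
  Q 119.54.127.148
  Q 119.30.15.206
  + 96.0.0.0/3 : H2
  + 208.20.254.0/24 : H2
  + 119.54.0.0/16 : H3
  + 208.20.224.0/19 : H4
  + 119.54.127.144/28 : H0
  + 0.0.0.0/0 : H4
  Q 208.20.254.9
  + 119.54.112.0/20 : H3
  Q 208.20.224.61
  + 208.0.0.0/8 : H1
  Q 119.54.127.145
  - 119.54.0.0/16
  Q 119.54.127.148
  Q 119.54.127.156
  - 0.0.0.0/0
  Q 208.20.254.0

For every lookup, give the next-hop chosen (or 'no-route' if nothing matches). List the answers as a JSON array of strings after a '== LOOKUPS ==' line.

Process each operation:
  add 208.20.240.0/20 -> H1 at depth 20
  add 0.0.0.0/0 -> H2 at depth 0
  add 119.54.112.0/20 -> H4 at depth 20
  - 208.20.240.0/20 clear@20
  add 119.0.0.0/8 -> H3 at depth 8
  add 208.20.0.0/16 -> H0 at depth 16
  Q 189.59.249.144: descend 1 ; hops seen [H2] ; pick H2
  add 119.54.127.148/32 -> H1 at depth 32
  Q 224.221.159.8: descend 11 ; hops seen [H2] ; pick H2
  Q 119.0.0.0: descend 0111011100 ; hops seen [H2,H3] ; pick H3
  - 0.0.0.0/0 clear@0
  add 208.20.128.0/17 -> H0 at depth 17
  add 119.0.0.0/8 -> H5 at depth 8
  Q 119.54.112.86: descend 01110111001101100111 ; hops seen [H5,H4] ; pick H4
  - 208.20.0.0/16 clear@16
  - 208.20.128.0/17 clear@17
  Q 150.41.124.99: descend 1 ; hops seen [∅] ; pick no-route
  Q 119.54.127.148: descend 01110111001101100111111110010100 ; hops seen [H5,H4,H1] ; pick H1
  Q 119.30.15.206: descend 0111011100 ; hops seen [H5] ; pick H5
  add 96.0.0.0/3 -> H2 at depth 3
  add 208.20.254.0/24 -> H2 at depth 24
  add 119.54.0.0/16 -> H3 at depth 16
  add 208.20.224.0/19 -> H4 at depth 19
  add 119.54.127.144/28 -> H0 at depth 28
  add 0.0.0.0/0 -> H4 at depth 0
  Q 208.20.254.9: descend 110100000001010011111110 ; hops seen [H4,H4,H2] ; pick H2
  add 119.54.112.0/20 -> H3 at depth 20
  Q 208.20.224.61: descend 1101000000010100111 ; hops seen [H4,H4] ; pick H4
  add 208.0.0.0/8 -> H1 at depth 8
  Q 119.54.127.145: descend 01110111001101100111111110010 ; hops seen [H4,H2,H5,H3,H3,H0] ; pick H0
  - 119.54.0.0/16 clear@16
  Q 119.54.127.148: descend 01110111001101100111111110010100 ; hops seen [H4,H2,H5,H3,H0,H1] ; pick H1
  Q 119.54.127.156: descend 0111011100110110011111111001 ; hops seen [H4,H2,H5,H3,H0] ; pick H0
  - 0.0.0.0/0 clear@0
  Q 208.20.254.0: descend 110100000001010011111110 ; hops seen [H1,H4,H2] ; pick H2

== LOOKUPS ==
["H2","H2","H3","H4","no-route","H1","H5","H2","H4","H0","H1","H0","H2"]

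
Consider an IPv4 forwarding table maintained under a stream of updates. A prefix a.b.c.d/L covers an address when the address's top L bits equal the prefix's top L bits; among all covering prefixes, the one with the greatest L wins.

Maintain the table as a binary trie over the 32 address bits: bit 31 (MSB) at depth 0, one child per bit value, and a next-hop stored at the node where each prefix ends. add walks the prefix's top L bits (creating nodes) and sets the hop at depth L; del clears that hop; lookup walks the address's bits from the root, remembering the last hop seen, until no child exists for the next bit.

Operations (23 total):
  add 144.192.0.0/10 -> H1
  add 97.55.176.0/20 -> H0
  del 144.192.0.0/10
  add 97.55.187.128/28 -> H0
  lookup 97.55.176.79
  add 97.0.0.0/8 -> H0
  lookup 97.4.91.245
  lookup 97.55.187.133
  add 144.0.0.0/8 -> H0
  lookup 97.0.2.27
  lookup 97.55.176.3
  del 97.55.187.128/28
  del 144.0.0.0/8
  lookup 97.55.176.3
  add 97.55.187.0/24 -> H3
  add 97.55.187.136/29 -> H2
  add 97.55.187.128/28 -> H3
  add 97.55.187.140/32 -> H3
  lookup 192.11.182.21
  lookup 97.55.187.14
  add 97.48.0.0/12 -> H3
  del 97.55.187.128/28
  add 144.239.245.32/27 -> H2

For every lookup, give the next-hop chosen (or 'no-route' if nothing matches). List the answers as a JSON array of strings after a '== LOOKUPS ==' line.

Process each operation:
  + 144.192.0.0/10 (H1) depth=10
  + 97.55.176.0/20 (H0) depth=20
  del 144.192.0.0/10 (clear depth 10)
  + 97.55.187.128/28 (H0) depth=28
  ? 97.55.176.79  path d0:-→d1:-→d2:-→d3:-→d4:-→d5:-→d6:-→d7:-→d8:-→d9:-→d10:-→d11:-→d12:-→d13:-→d14:-→d15:-→d16:-→d17:-→d18:-→d19:-→d20:H0  best=H0
  + 97.0.0.0/8 (H0) depth=8
  ? 97.4.91.245  path d0:-→d1:-→d2:-→d3:-→d4:-→d5:-→d6:-→d7:-→d8:H0→d9:-→d10:-  best=H0
  ? 97.55.187.133  path d0:-→d1:-→d2:-→d3:-→d4:-→d5:-→d6:-→d7:-→d8:H0→d9:-→d10:-→d11:-→d12:-→d13:-→d14:-→d15:-→d16:-→d17:-→d18:-→d19:-→d20:H0→d21:-→d22:-→d23:-→d24:-→d25:-→d26:-→d27:-→d28:H0  best=H0
  + 144.0.0.0/8 (H0) depth=8
  ? 97.0.2.27  path d0:-→d1:-→d2:-→d3:-→d4:-→d5:-→d6:-→d7:-→d8:H0→d9:-→d10:-  best=H0
  ? 97.55.176.3  path d0:-→d1:-→d2:-→d3:-→d4:-→d5:-→d6:-→d7:-→d8:H0→d9:-→d10:-→d11:-→d12:-→d13:-→d14:-→d15:-→d16:-→d17:-→d18:-→d19:-→d20:H0  best=H0
  del 97.55.187.128/28 (clear depth 28)
  del 144.0.0.0/8 (clear depth 8)
  ? 97.55.176.3  path d0:-→d1:-→d2:-→d3:-→d4:-→d5:-→d6:-→d7:-→d8:H0→d9:-→d10:-→d11:-→d12:-→d13:-→d14:-→d15:-→d16:-→d17:-→d18:-→d19:-→d20:H0  best=H0
  + 97.55.187.0/24 (H3) depth=24
  + 97.55.187.136/29 (H2) depth=29
  + 97.55.187.128/28 (H3) depth=28
  + 97.55.187.140/32 (H3) depth=32
  ? 192.11.182.21  path d0:-→d1:-  best=no-route
  ? 97.55.187.14  path d0:-→d1:-→d2:-→d3:-→d4:-→d5:-→d6:-→d7:-→d8:H0→d9:-→d10:-→d11:-→d12:-→d13:-→d14:-→d15:-→d16:-→d17:-→d18:-→d19:-→d20:H0→d21:-→d22:-→d23:-→d24:H3  best=H3
  + 97.48.0.0/12 (H3) depth=12
  del 97.55.187.128/28 (clear depth 28)
  + 144.239.245.32/27 (H2) depth=27

== LOOKUPS ==
["H0","H0","H0","H0","H0","H0","no-route","H3"]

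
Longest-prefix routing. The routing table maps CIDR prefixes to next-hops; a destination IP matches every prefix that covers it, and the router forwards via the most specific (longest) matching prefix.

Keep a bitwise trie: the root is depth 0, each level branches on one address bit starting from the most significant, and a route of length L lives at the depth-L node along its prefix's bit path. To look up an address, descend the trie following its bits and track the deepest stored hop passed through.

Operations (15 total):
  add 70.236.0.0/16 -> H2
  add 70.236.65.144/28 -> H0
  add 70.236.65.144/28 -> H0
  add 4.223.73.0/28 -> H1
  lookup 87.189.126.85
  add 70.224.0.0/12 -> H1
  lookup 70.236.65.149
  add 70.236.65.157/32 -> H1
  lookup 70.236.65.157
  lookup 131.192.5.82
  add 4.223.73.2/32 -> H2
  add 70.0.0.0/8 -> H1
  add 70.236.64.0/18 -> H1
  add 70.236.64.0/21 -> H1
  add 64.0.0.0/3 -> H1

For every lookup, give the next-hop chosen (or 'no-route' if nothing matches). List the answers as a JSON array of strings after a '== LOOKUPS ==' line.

Process each operation:
  add 70.236.0.0/16 -> H2 at depth 16
  add 70.236.65.144/28 -> H0 at depth 28
  add 70.236.65.144/28 -> H0 at depth 28
  add 4.223.73.0/28 -> H1 at depth 28
  Q 87.189.126.85: descend 010 ; hops seen [∅] ; pick no-route
  add 70.224.0.0/12 -> H1 at depth 12
  Q 70.236.65.149: descend 0100011011101100010000011001 ; hops seen [H1,H2,H0] ; pick H0
  add 70.236.65.157/32 -> H1 at depth 32
  Q 70.236.65.157: descend 01000110111011000100000110011101 ; hops seen [H1,H2,H0,H1] ; pick H1
  Q 131.192.5.82: descend ε ; hops seen [∅] ; pick no-route
  add 4.223.73.2/32 -> H2 at depth 32
  add 70.0.0.0/8 -> H1 at depth 8
  add 70.236.64.0/18 -> H1 at depth 18
  add 70.236.64.0/21 -> H1 at depth 21
  add 64.0.0.0/3 -> H1 at depth 3

== LOOKUPS ==
["no-route","H0","H1","no-route"]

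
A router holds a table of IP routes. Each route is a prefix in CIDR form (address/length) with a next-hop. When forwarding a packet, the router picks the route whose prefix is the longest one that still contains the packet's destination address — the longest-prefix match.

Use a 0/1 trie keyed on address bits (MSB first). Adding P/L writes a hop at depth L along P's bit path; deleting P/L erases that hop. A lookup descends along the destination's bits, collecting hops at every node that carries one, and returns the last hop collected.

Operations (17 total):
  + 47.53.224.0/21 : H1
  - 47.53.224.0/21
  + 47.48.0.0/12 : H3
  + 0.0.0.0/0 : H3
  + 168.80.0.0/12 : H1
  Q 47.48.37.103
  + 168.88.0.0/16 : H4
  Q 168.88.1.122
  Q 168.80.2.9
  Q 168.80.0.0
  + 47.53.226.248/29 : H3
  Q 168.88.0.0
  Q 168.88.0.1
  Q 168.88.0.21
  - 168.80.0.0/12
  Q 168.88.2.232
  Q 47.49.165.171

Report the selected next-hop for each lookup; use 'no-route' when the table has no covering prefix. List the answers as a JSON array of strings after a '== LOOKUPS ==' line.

Process each operation:
  + 47.53.224.0/21 (H1) depth=21
  del 47.53.224.0/21 (clear depth 21)
  + 47.48.0.0/12 (H3) depth=12
  + 0.0.0.0/0 (H3) depth=0
  + 168.80.0.0/12 (H1) depth=12
  lookup 47.48.37.103: bits 0010111100110 walk d0:H3→d1:-→d2:-→d3:-→d4:-→d5:-→d6:-→d7:-→d8:-→d9:-→d10:-→d11:-→d12:H3→d13:- -> H3
  + 168.88.0.0/16 (H4) depth=16
  lookup 168.88.1.122: bits 1010100001011000 walk d0:H3→d1:-→d2:-→d3:-→d4:-→d5:-→d6:-→d7:-→d8:-→d9:-→d10:-→d11:-→d12:H1→d13:-→d14:-→d15:-→d16:H4 -> H4
  lookup 168.80.2.9: bits 101010000101 walk d0:H3→d1:-→d2:-→d3:-→d4:-→d5:-→d6:-→d7:-→d8:-→d9:-→d10:-→d11:-→d12:H1 -> H1
  lookup 168.80.0.0: bits 101010000101 walk d0:H3→d1:-→d2:-→d3:-→d4:-→d5:-→d6:-→d7:-→d8:-→d9:-→d10:-→d11:-→d12:H1 -> H1
  + 47.53.226.248/29 (H3) depth=29
  lookup 168.88.0.0: bits 1010100001011000 walk d0:H3→d1:-→d2:-→d3:-→d4:-→d5:-→d6:-→d7:-→d8:-→d9:-→d10:-→d11:-→d12:H1→d13:-→d14:-→d15:-→d16:H4 -> H4
  lookup 168.88.0.1: bits 1010100001011000 walk d0:H3→d1:-→d2:-→d3:-→d4:-→d5:-→d6:-→d7:-→d8:-→d9:-→d10:-→d11:-→d12:H1→d13:-→d14:-→d15:-→d16:H4 -> H4
  lookup 168.88.0.21: bits 1010100001011000 walk d0:H3→d1:-→d2:-→d3:-→d4:-→d5:-→d6:-→d7:-→d8:-→d9:-→d10:-→d11:-→d12:H1→d13:-→d14:-→d15:-→d16:H4 -> H4
  del 168.80.0.0/12 (clear depth 12)
  lookup 168.88.2.232: bits 1010100001011000 walk d0:H3→d1:-→d2:-→d3:-→d4:-→d5:-→d6:-→d7:-→d8:-→d9:-→d10:-→d11:-→d12:-→d13:-→d14:-→d15:-→d16:H4 -> H4
  lookup 47.49.165.171: bits 0010111100110 walk d0:H3→d1:-→d2:-→d3:-→d4:-→d5:-→d6:-→d7:-→d8:-→d9:-→d10:-→d11:-→d12:H3→d13:- -> H3

== LOOKUPS ==
["H3","H4","H1","H1","H4","H4","H4","H4","H3"]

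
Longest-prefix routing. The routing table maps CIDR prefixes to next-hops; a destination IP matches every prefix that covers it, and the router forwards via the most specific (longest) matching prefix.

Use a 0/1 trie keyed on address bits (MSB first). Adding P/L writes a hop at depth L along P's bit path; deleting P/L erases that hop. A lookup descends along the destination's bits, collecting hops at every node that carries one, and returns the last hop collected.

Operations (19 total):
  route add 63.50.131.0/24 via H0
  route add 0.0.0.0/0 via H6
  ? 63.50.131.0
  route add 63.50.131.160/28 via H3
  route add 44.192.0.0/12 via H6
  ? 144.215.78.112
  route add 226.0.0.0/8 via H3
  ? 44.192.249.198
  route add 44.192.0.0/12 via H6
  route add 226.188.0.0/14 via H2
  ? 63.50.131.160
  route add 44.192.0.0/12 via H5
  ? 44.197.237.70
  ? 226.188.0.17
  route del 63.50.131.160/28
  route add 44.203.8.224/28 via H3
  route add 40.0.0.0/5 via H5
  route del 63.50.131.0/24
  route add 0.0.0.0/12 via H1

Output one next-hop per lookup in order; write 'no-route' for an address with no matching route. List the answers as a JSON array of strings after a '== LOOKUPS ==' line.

Process each operation:
  + 63.50.131.0/24 (H0) depth=24
  + 0.0.0.0/0 (H6) depth=0
  lookup 63.50.131.0: bits 001111110011001010000011 walk d0:H6→d1:-→d2:-→d3:-→d4:-→d5:-→d6:-→d7:-→d8:-→d9:-→d10:-→d11:-→d12:-→d13:-→d14:-→d15:-→d16:-→d17:-→d18:-→d19:-→d20:-→d21:-→d22:-→d23:-→d24:H0 -> H0
  + 63.50.131.160/28 (H3) depth=28
  + 44.192.0.0/12 (H6) depth=12
  lookup 144.215.78.112: bits ε walk d0:H6 -> H6
  + 226.0.0.0/8 (H3) depth=8
  lookup 44.192.249.198: bits 001011001100 walk d0:H6→d1:-→d2:-→d3:-→d4:-→d5:-→d6:-→d7:-→d8:-→d9:-→d10:-→d11:-→d12:H6 -> H6
  + 44.192.0.0/12 (H6) depth=12
  + 226.188.0.0/14 (H2) depth=14
  lookup 63.50.131.160: bits 0011111100110010100000111010 walk d0:H6→d1:-→d2:-→d3:-→d4:-→d5:-→d6:-→d7:-→d8:-→d9:-→d10:-→d11:-→d12:-→d13:-→d14:-→d15:-→d16:-→d17:-→d18:-→d19:-→d20:-→d21:-→d22:-→d23:-→d24:H0→d25:-→d26:-→d27:-→d28:H3 -> H3
  + 44.192.0.0/12 (H5) depth=12
  lookup 44.197.237.70: bits 001011001100 walk d0:H6→d1:-→d2:-→d3:-→d4:-→d5:-→d6:-→d7:-→d8:-→d9:-→d10:-→d11:-→d12:H5 -> H5
  lookup 226.188.0.17: bits 11100010101111 walk d0:H6→d1:-→d2:-→d3:-→d4:-→d5:-→d6:-→d7:-→d8:H3→d9:-→d10:-→d11:-→d12:-→d13:-→d14:H2 -> H2
  del 63.50.131.160/28 (clear depth 28)
  + 44.203.8.224/28 (H3) depth=28
  + 40.0.0.0/5 (H5) depth=5
  del 63.50.131.0/24 (clear depth 24)
  + 0.0.0.0/12 (H1) depth=12

== LOOKUPS ==
["H0","H6","H6","H3","H5","H2"]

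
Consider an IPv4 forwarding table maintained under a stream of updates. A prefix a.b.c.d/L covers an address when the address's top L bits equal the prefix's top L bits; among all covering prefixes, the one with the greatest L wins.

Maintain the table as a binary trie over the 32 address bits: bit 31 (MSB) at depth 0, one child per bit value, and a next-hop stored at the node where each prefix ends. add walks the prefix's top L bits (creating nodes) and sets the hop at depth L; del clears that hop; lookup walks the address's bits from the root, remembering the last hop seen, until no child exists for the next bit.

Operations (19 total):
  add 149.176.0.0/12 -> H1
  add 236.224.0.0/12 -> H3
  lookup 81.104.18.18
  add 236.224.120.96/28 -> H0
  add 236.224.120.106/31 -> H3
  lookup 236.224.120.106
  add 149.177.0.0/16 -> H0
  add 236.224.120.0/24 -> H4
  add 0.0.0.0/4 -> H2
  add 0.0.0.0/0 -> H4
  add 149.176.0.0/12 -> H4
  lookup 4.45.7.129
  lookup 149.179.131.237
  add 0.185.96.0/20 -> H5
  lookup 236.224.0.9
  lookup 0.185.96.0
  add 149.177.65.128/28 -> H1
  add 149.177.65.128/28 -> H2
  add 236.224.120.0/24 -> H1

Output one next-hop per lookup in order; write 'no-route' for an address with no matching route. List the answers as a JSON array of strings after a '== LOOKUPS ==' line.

Apply in order:
  + 149.176.0.0/12 (H1) depth=12
  + 236.224.0.0/12 (H3) depth=12
  lookup 81.104.18.18: bits ε walk d0:- -> no-route
  + 236.224.120.96/28 (H0) depth=28
  + 236.224.120.106/31 (H3) depth=31
  lookup 236.224.120.106: bits 1110110011100000011110000110101 walk d0:-→d1:-→d2:-→d3:-→d4:-→d5:-→d6:-→d7:-→d8:-→d9:-→d10:-→d11:-→d12:H3→d13:-→d14:-→d15:-→d16:-→d17:-→d18:-→d19:-→d20:-→d21:-→d22:-→d23:-→d24:-→d25:-→d26:-→d27:-→d28:H0→d29:-→d30:-→d31:H3 -> H3
  + 149.177.0.0/16 (H0) depth=16
  + 236.224.120.0/24 (H4) depth=24
  + 0.0.0.0/4 (H2) depth=4
  + 0.0.0.0/0 (H4) depth=0
  + 149.176.0.0/12 (H4) depth=12
  lookup 4.45.7.129: bits 0000 walk d0:H4→d1:-→d2:-→d3:-→d4:H2 -> H2
  lookup 149.179.131.237: bits 10010101101100 walk d0:H4→d1:-→d2:-→d3:-→d4:-→d5:-→d6:-→d7:-→d8:-→d9:-→d10:-→d11:-→d12:H4→d13:-→d14:- -> H4
  + 0.185.96.0/20 (H5) depth=20
  lookup 236.224.0.9: bits 11101100111000000 walk d0:H4→d1:-→d2:-→d3:-→d4:-→d5:-→d6:-→d7:-→d8:-→d9:-→d10:-→d11:-→d12:H3→d13:-→d14:-→d15:-→d16:-→d17:- -> H3
  lookup 0.185.96.0: bits 00000000101110010110 walk d0:H4→d1:-→d2:-→d3:-→d4:H2→d5:-→d6:-→d7:-→d8:-→d9:-→d10:-→d11:-→d12:-→d13:-→d14:-→d15:-→d16:-→d17:-→d18:-→d19:-→d20:H5 -> H5
  + 149.177.65.128/28 (H1) depth=28
  + 149.177.65.128/28 (H2) depth=28
  + 236.224.120.0/24 (H1) depth=24

== LOOKUPS ==
["no-route","H3","H2","H4","H3","H5"]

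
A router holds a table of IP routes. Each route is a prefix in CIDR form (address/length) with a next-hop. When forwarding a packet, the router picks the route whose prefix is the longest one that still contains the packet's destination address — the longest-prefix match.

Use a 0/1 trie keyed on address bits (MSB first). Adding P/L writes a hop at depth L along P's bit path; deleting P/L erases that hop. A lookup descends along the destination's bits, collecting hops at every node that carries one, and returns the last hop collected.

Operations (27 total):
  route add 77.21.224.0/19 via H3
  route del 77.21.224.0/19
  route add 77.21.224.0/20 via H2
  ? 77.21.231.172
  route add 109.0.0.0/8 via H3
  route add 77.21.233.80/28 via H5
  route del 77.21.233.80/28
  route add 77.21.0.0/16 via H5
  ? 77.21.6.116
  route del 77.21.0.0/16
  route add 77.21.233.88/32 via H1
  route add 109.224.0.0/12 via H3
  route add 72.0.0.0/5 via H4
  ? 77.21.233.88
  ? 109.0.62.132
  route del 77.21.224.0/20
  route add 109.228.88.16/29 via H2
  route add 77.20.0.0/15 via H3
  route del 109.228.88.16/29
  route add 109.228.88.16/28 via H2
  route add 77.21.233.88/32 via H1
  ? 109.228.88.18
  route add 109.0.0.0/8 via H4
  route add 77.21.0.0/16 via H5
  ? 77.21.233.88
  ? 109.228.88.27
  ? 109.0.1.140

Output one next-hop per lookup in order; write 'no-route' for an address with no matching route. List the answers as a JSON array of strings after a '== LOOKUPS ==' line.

Process each operation:
  + 77.21.224.0/19 (H3) depth=19
  del 77.21.224.0/19 (clear depth 19)
  + 77.21.224.0/20 (H2) depth=20
  lookup 77.21.231.172: bits 01001101000101011110 walk d0:-→d1:-→d2:-→d3:-→d4:-→d5:-→d6:-→d7:-→d8:-→d9:-→d10:-→d11:-→d12:-→d13:-→d14:-→d15:-→d16:-→d17:-→d18:-→d19:-→d20:H2 -> H2
  + 109.0.0.0/8 (H3) depth=8
  + 77.21.233.80/28 (H5) depth=28
  del 77.21.233.80/28 (clear depth 28)
  + 77.21.0.0/16 (H5) depth=16
  lookup 77.21.6.116: bits 0100110100010101 walk d0:-→d1:-→d2:-→d3:-→d4:-→d5:-→d6:-→d7:-→d8:-→d9:-→d10:-→d11:-→d12:-→d13:-→d14:-→d15:-→d16:H5 -> H5
  del 77.21.0.0/16 (clear depth 16)
  + 77.21.233.88/32 (H1) depth=32
  + 109.224.0.0/12 (H3) depth=12
  + 72.0.0.0/5 (H4) depth=5
  lookup 77.21.233.88: bits 01001101000101011110100101011000 walk d0:-→d1:-→d2:-→d3:-→d4:-→d5:H4→d6:-→d7:-→d8:-→d9:-→d10:-→d11:-→d12:-→d13:-→d14:-→d15:-→d16:-→d17:-→d18:-→d19:-→d20:H2→d21:-→d22:-→d23:-→d24:-→d25:-→d26:-→d27:-→d28:-→d29:-→d30:-→d31:-→d32:H1 -> H1
  lookup 109.0.62.132: bits 01101101 walk d0:-→d1:-→d2:-→d3:-→d4:-→d5:-→d6:-→d7:-→d8:H3 -> H3
  del 77.21.224.0/20 (clear depth 20)
  + 109.228.88.16/29 (H2) depth=29
  + 77.20.0.0/15 (H3) depth=15
  del 109.228.88.16/29 (clear depth 29)
  + 109.228.88.16/28 (H2) depth=28
  + 77.21.233.88/32 (H1) depth=32
  lookup 109.228.88.18: bits 01101101111001000101100000010 walk d0:-→d1:-→d2:-→d3:-→d4:-→d5:-→d6:-→d7:-→d8:H3→d9:-→d10:-→d11:-→d12:H3→d13:-→d14:-→d15:-→d16:-→d17:-→d18:-→d19:-→d20:-→d21:-→d22:-→d23:-→d24:-→d25:-→d26:-→d27:-→d28:H2→d29:- -> H2
  + 109.0.0.0/8 (H4) depth=8
  + 77.21.0.0/16 (H5) depth=16
  lookup 77.21.233.88: bits 01001101000101011110100101011000 walk d0:-→d1:-→d2:-→d3:-→d4:-→d5:H4→d6:-→d7:-→d8:-→d9:-→d10:-→d11:-→d12:-→d13:-→d14:-→d15:H3→d16:H5→d17:-→d18:-→d19:-→d20:-→d21:-→d22:-→d23:-→d24:-→d25:-→d26:-→d27:-→d28:-→d29:-→d30:-→d31:-→d32:H1 -> H1
  lookup 109.228.88.27: bits 0110110111100100010110000001 walk d0:-→d1:-→d2:-→d3:-→d4:-→d5:-→d6:-→d7:-→d8:H4→d9:-→d10:-→d11:-→d12:H3→d13:-→d14:-→d15:-→d16:-→d17:-→d18:-→d19:-→d20:-→d21:-→d22:-→d23:-→d24:-→d25:-→d26:-→d27:-→d28:H2 -> H2
  lookup 109.0.1.140: bits 01101101 walk d0:-→d1:-→d2:-→d3:-→d4:-→d5:-→d6:-→d7:-→d8:H4 -> H4

== LOOKUPS ==
["H2","H5","H1","H3","H2","H1","H2","H4"]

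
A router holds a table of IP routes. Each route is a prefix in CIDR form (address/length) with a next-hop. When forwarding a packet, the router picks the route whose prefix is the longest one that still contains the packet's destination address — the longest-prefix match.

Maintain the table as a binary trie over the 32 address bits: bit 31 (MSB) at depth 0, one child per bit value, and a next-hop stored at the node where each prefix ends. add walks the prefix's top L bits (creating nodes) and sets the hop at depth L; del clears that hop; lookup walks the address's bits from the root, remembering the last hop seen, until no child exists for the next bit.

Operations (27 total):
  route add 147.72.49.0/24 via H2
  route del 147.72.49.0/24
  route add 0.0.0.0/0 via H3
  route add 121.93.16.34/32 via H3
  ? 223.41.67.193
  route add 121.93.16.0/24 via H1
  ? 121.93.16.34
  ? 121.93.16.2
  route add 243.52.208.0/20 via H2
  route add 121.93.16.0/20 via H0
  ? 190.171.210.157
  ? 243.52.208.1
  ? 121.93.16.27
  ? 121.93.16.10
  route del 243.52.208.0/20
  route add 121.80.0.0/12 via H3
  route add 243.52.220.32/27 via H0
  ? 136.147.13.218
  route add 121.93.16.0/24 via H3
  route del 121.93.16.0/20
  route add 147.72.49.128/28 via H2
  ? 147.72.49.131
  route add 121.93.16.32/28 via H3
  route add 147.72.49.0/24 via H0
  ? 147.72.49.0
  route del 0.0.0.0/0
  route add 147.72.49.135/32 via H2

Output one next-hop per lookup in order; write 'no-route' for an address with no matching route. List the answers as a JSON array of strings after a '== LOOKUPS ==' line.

Apply in order:
  add 147.72.49.0/24 -> H2 at depth 24
  - 147.72.49.0/24 clear@24
  add 0.0.0.0/0 -> H3 at depth 0
  add 121.93.16.34/32 -> H3 at depth 32
  Q 223.41.67.193: descend 1 ; hops seen [H3] ; pick H3
  add 121.93.16.0/24 -> H1 at depth 24
  Q 121.93.16.34: descend 01111001010111010001000000100010 ; hops seen [H3,H1,H3] ; pick H3
  Q 121.93.16.2: descend 01111001010111010001000000 ; hops seen [H3,H1] ; pick H1
  add 243.52.208.0/20 -> H2 at depth 20
  add 121.93.16.0/20 -> H0 at depth 20
  Q 190.171.210.157: descend 10 ; hops seen [H3] ; pick H3
  Q 243.52.208.1: descend 11110011001101001101 ; hops seen [H3,H2] ; pick H2
  Q 121.93.16.27: descend 01111001010111010001000000 ; hops seen [H3,H0,H1] ; pick H1
  Q 121.93.16.10: descend 01111001010111010001000000 ; hops seen [H3,H0,H1] ; pick H1
  - 243.52.208.0/20 clear@20
  add 121.80.0.0/12 -> H3 at depth 12
  add 243.52.220.32/27 -> H0 at depth 27
  Q 136.147.13.218: descend 100 ; hops seen [H3] ; pick H3
  add 121.93.16.0/24 -> H3 at depth 24
  - 121.93.16.0/20 clear@20
  add 147.72.49.128/28 -> H2 at depth 28
  Q 147.72.49.131: descend 1001001101001000001100011000 ; hops seen [H3,H2] ; pick H2
  add 121.93.16.32/28 -> H3 at depth 28
  add 147.72.49.0/24 -> H0 at depth 24
  Q 147.72.49.0: descend 100100110100100000110001 ; hops seen [H3,H0] ; pick H0
  - 0.0.0.0/0 clear@0
  add 147.72.49.135/32 -> H2 at depth 32

== LOOKUPS ==
["H3","H3","H1","H3","H2","H1","H1","H3","H2","H0"]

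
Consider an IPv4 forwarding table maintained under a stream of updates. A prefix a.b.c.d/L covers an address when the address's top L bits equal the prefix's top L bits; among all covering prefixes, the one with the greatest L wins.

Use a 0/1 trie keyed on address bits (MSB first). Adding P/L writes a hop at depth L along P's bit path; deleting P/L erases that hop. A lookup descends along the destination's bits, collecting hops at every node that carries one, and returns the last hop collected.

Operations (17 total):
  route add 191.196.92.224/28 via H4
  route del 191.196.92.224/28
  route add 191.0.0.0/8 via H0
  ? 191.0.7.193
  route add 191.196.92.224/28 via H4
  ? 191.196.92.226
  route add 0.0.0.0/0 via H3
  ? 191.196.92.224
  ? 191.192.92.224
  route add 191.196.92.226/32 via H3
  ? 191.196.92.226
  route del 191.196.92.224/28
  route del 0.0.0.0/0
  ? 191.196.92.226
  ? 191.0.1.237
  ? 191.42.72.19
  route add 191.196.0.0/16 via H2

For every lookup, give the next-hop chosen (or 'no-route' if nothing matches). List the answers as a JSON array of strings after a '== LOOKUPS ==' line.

Process each operation:
  add 191.196.92.224/28 -> H4 at depth 28
  - 191.196.92.224/28 clear@28
  add 191.0.0.0/8 -> H0 at depth 8
  ? 191.0.7.193  path d0:-→d1:-→d2:-→d3:-→d4:-→d5:-→d6:-→d7:-→d8:H0  best=H0
  add 191.196.92.224/28 -> H4 at depth 28
  ? 191.196.92.226  path d0:-→d1:-→d2:-→d3:-→d4:-→d5:-→d6:-→d7:-→d8:H0→d9:-→d10:-→d11:-→d12:-→d13:-→d14:-→d15:-→d16:-→d17:-→d18:-→d19:-→d20:-→d21:-→d22:-→d23:-→d24:-→d25:-→d26:-→d27:-→d28:H4  best=H4
  add 0.0.0.0/0 -> H3 at depth 0
  ? 191.196.92.224  path d0:H3→d1:-→d2:-→d3:-→d4:-→d5:-→d6:-→d7:-→d8:H0→d9:-→d10:-→d11:-→d12:-→d13:-→d14:-→d15:-→d16:-→d17:-→d18:-→d19:-→d20:-→d21:-→d22:-→d23:-→d24:-→d25:-→d26:-→d27:-→d28:H4  best=H4
  ? 191.192.92.224  path d0:H3→d1:-→d2:-→d3:-→d4:-→d5:-→d6:-→d7:-→d8:H0→d9:-→d10:-→d11:-→d12:-→d13:-  best=H0
  add 191.196.92.226/32 -> H3 at depth 32
  ? 191.196.92.226  path d0:H3→d1:-→d2:-→d3:-→d4:-→d5:-→d6:-→d7:-→d8:H0→d9:-→d10:-→d11:-→d12:-→d13:-→d14:-→d15:-→d16:-→d17:-→d18:-→d19:-→d20:-→d21:-→d22:-→d23:-→d24:-→d25:-→d26:-→d27:-→d28:H4→d29:-→d30:-→d31:-→d32:H3  best=H3
  - 191.196.92.224/28 clear@28
  - 0.0.0.0/0 clear@0
  ? 191.196.92.226  path d0:-→d1:-→d2:-→d3:-→d4:-→d5:-→d6:-→d7:-→d8:H0→d9:-→d10:-→d11:-→d12:-→d13:-→d14:-→d15:-→d16:-→d17:-→d18:-→d19:-→d20:-→d21:-→d22:-→d23:-→d24:-→d25:-→d26:-→d27:-→d28:-→d29:-→d30:-→d31:-→d32:H3  best=H3
  ? 191.0.1.237  path d0:-→d1:-→d2:-→d3:-→d4:-→d5:-→d6:-→d7:-→d8:H0  best=H0
  ? 191.42.72.19  path d0:-→d1:-→d2:-→d3:-→d4:-→d5:-→d6:-→d7:-→d8:H0  best=H0
  add 191.196.0.0/16 -> H2 at depth 16

== LOOKUPS ==
["H0","H4","H4","H0","H3","H3","H0","H0"]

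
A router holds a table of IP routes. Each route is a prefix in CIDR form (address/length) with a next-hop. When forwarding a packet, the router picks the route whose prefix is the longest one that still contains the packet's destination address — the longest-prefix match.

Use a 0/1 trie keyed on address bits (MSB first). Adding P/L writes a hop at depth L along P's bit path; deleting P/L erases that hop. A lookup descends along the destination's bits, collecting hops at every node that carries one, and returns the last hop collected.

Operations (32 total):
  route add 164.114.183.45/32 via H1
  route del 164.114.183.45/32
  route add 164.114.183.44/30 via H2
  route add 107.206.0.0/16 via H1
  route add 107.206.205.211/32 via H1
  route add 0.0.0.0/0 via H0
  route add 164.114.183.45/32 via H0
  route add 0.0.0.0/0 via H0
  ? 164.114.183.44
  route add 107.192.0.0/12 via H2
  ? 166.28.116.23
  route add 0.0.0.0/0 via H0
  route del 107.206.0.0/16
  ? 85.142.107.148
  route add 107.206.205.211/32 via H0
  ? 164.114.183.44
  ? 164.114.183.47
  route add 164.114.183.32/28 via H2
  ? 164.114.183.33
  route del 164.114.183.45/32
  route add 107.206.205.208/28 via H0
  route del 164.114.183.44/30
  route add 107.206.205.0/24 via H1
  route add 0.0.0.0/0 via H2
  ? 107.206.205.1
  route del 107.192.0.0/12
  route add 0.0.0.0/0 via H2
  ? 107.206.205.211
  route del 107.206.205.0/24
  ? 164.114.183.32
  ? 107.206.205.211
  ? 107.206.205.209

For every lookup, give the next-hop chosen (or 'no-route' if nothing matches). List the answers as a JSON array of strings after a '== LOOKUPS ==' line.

Process each operation:
  + 164.114.183.45/32 (H1) depth=32
  - 164.114.183.45/32 clear@32
  + 164.114.183.44/30 (H2) depth=30
  + 107.206.0.0/16 (H1) depth=16
  + 107.206.205.211/32 (H1) depth=32
  + 0.0.0.0/0 (H0) depth=0
  + 164.114.183.45/32 (H0) depth=32
  + 0.0.0.0/0 (H0) depth=0
  Q 164.114.183.44: descend 1010010001110010101101110010110 ; hops seen [H0,H2] ; pick H2
  + 107.192.0.0/12 (H2) depth=12
  Q 166.28.116.23: descend 101001 ; hops seen [H0] ; pick H0
  + 0.0.0.0/0 (H0) depth=0
  - 107.206.0.0/16 clear@16
  Q 85.142.107.148: descend 01 ; hops seen [H0] ; pick H0
  + 107.206.205.211/32 (H0) depth=32
  Q 164.114.183.44: descend 1010010001110010101101110010110 ; hops seen [H0,H2] ; pick H2
  Q 164.114.183.47: descend 101001000111001010110111001011 ; hops seen [H0,H2] ; pick H2
  + 164.114.183.32/28 (H2) depth=28
  Q 164.114.183.33: descend 1010010001110010101101110010 ; hops seen [H0,H2] ; pick H2
  - 164.114.183.45/32 clear@32
  + 107.206.205.208/28 (H0) depth=28
  - 164.114.183.44/30 clear@30
  + 107.206.205.0/24 (H1) depth=24
  + 0.0.0.0/0 (H2) depth=0
  Q 107.206.205.1: descend 011010111100111011001101 ; hops seen [H2,H2,H1] ; pick H1
  - 107.192.0.0/12 clear@12
  + 0.0.0.0/0 (H2) depth=0
  Q 107.206.205.211: descend 01101011110011101100110111010011 ; hops seen [H2,H1,H0,H0] ; pick H0
  - 107.206.205.0/24 clear@24
  Q 164.114.183.32: descend 1010010001110010101101110010 ; hops seen [H2,H2] ; pick H2
  Q 107.206.205.211: descend 01101011110011101100110111010011 ; hops seen [H2,H0,H0] ; pick H0
  Q 107.206.205.209: descend 011010111100111011001101110100 ; hops seen [H2,H0] ; pick H0

== LOOKUPS ==
["H2","H0","H0","H2","H2","H2","H1","H0","H2","H0","H0"]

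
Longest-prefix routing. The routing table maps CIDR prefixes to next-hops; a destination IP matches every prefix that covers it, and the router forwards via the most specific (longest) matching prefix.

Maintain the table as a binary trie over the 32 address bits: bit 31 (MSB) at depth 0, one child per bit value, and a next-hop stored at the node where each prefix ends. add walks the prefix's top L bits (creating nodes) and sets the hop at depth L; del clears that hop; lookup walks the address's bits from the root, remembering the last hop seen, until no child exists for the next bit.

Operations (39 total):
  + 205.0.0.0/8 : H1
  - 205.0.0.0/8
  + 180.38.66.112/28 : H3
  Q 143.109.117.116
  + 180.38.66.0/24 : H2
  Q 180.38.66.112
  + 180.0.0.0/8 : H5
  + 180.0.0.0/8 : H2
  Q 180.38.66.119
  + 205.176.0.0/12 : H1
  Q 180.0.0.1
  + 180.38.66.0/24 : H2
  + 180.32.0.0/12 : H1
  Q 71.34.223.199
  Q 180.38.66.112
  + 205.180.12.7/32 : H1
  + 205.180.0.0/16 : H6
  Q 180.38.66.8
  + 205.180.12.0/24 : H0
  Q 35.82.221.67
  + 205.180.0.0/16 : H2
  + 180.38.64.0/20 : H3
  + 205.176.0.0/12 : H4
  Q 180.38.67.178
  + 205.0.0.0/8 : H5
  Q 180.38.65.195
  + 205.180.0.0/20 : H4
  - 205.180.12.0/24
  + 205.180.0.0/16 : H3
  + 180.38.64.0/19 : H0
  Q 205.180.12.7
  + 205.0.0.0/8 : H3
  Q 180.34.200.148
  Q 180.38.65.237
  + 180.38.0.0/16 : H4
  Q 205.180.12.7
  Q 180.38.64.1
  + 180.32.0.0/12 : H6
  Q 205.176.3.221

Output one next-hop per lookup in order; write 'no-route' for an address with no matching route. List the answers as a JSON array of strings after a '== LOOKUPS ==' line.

Process each operation:
  + 205.0.0.0/8 (H1) depth=8
  - 205.0.0.0/8 clear@8
  + 180.38.66.112/28 (H3) depth=28
  lookup 143.109.117.116: bits 10 walk d0:-→d1:-→d2:- -> no-route
  + 180.38.66.0/24 (H2) depth=24
  lookup 180.38.66.112: bits 1011010000100110010000100111 walk d0:-→d1:-→d2:-→d3:-→d4:-→d5:-→d6:-→d7:-→d8:-→d9:-→d10:-→d11:-→d12:-→d13:-→d14:-→d15:-→d16:-→d17:-→d18:-→d19:-→d20:-→d21:-→d22:-→d23:-→d24:H2→d25:-→d26:-→d27:-→d28:H3 -> H3
  + 180.0.0.0/8 (H5) depth=8
  + 180.0.0.0/8 (H2) depth=8
  lookup 180.38.66.119: bits 1011010000100110010000100111 walk d0:-→d1:-→d2:-→d3:-→d4:-→d5:-→d6:-→d7:-→d8:H2→d9:-→d10:-→d11:-→d12:-→d13:-→d14:-→d15:-→d16:-→d17:-→d18:-→d19:-→d20:-→d21:-→d22:-→d23:-→d24:H2→d25:-→d26:-→d27:-→d28:H3 -> H3
  + 205.176.0.0/12 (H1) depth=12
  lookup 180.0.0.1: bits 1011010000 walk d0:-→d1:-→d2:-→d3:-→d4:-→d5:-→d6:-→d7:-→d8:H2→d9:-→d10:- -> H2
  + 180.38.66.0/24 (H2) depth=24
  + 180.32.0.0/12 (H1) depth=12
  lookup 71.34.223.199: bits ε walk d0:- -> no-route
  lookup 180.38.66.112: bits 1011010000100110010000100111 walk d0:-→d1:-→d2:-→d3:-→d4:-→d5:-→d6:-→d7:-→d8:H2→d9:-→d10:-→d11:-→d12:H1→d13:-→d14:-→d15:-→d16:-→d17:-→d18:-→d19:-→d20:-→d21:-→d22:-→d23:-→d24:H2→d25:-→d26:-→d27:-→d28:H3 -> H3
  + 205.180.12.7/32 (H1) depth=32
  + 205.180.0.0/16 (H6) depth=16
  lookup 180.38.66.8: bits 1011010000100110010000100 walk d0:-→d1:-→d2:-→d3:-→d4:-→d5:-→d6:-→d7:-→d8:H2→d9:-→d10:-→d11:-→d12:H1→d13:-→d14:-→d15:-→d16:-→d17:-→d18:-→d19:-→d20:-→d21:-→d22:-→d23:-→d24:H2→d25:- -> H2
  + 205.180.12.0/24 (H0) depth=24
  lookup 35.82.221.67: bits ε walk d0:- -> no-route
  + 205.180.0.0/16 (H2) depth=16
  + 180.38.64.0/20 (H3) depth=20
  + 205.176.0.0/12 (H4) depth=12
  lookup 180.38.67.178: bits 10110100001001100100001 walk d0:-→d1:-→d2:-→d3:-→d4:-→d5:-→d6:-→d7:-→d8:H2→d9:-→d10:-→d11:-→d12:H1→d13:-→d14:-→d15:-→d16:-→d17:-→d18:-→d19:-→d20:H3→d21:-→d22:-→d23:- -> H3
  + 205.0.0.0/8 (H5) depth=8
  lookup 180.38.65.195: bits 1011010000100110010000 walk d0:-→d1:-→d2:-→d3:-→d4:-→d5:-→d6:-→d7:-→d8:H2→d9:-→d10:-→d11:-→d12:H1→d13:-→d14:-→d15:-→d16:-→d17:-→d18:-→d19:-→d20:H3→d21:-→d22:- -> H3
  + 205.180.0.0/20 (H4) depth=20
  - 205.180.12.0/24 clear@24
  + 205.180.0.0/16 (H3) depth=16
  + 180.38.64.0/19 (H0) depth=19
  lookup 205.180.12.7: bits 11001101101101000000110000000111 walk d0:-→d1:-→d2:-→d3:-→d4:-→d5:-→d6:-→d7:-→d8:H5→d9:-→d10:-→d11:-→d12:H4→d13:-→d14:-→d15:-→d16:H3→d17:-→d18:-→d19:-→d20:H4→d21:-→d22:-→d23:-→d24:-→d25:-→d26:-→d27:-→d28:-→d29:-→d30:-→d31:-→d32:H1 -> H1
  + 205.0.0.0/8 (H3) depth=8
  lookup 180.34.200.148: bits 1011010000100 walk d0:-→d1:-→d2:-→d3:-→d4:-→d5:-→d6:-→d7:-→d8:H2→d9:-→d10:-→d11:-→d12:H1→d13:- -> H1
  lookup 180.38.65.237: bits 1011010000100110010000 walk d0:-→d1:-→d2:-→d3:-→d4:-→d5:-→d6:-→d7:-→d8:H2→d9:-→d10:-→d11:-→d12:H1→d13:-→d14:-→d15:-→d16:-→d17:-→d18:-→d19:H0→d20:H3→d21:-→d22:- -> H3
  + 180.38.0.0/16 (H4) depth=16
  lookup 205.180.12.7: bits 11001101101101000000110000000111 walk d0:-→d1:-→d2:-→d3:-→d4:-→d5:-→d6:-→d7:-→d8:H3→d9:-→d10:-→d11:-→d12:H4→d13:-→d14:-→d15:-→d16:H3→d17:-→d18:-→d19:-→d20:H4→d21:-→d22:-→d23:-→d24:-→d25:-→d26:-→d27:-→d28:-→d29:-→d30:-→d31:-→d32:H1 -> H1
  lookup 180.38.64.1: bits 1011010000100110010000 walk d0:-→d1:-→d2:-→d3:-→d4:-→d5:-→d6:-→d7:-→d8:H2→d9:-→d10:-→d11:-→d12:H1→d13:-→d14:-→d15:-→d16:H4→d17:-→d18:-→d19:H0→d20:H3→d21:-→d22:- -> H3
  + 180.32.0.0/12 (H6) depth=12
  lookup 205.176.3.221: bits 1100110110110 walk d0:-→d1:-→d2:-→d3:-→d4:-→d5:-→d6:-→d7:-→d8:H3→d9:-→d10:-→d11:-→d12:H4→d13:- -> H4

== LOOKUPS ==
["no-route","H3","H3","H2","no-route","H3","H2","no-route","H3","H3","H1","H1","H3","H1","H3","H4"]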